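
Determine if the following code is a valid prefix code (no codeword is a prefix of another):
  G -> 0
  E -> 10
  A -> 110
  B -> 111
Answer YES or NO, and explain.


Checking each pair (does one codeword prefix another?):
  G='0' vs E='10': no prefix
  G='0' vs A='110': no prefix
  G='0' vs B='111': no prefix
  E='10' vs G='0': no prefix
  E='10' vs A='110': no prefix
  E='10' vs B='111': no prefix
  A='110' vs G='0': no prefix
  A='110' vs E='10': no prefix
  A='110' vs B='111': no prefix
  B='111' vs G='0': no prefix
  B='111' vs E='10': no prefix
  B='111' vs A='110': no prefix
No violation found over all pairs.

YES -- this is a valid prefix code. No codeword is a prefix of any other codeword.


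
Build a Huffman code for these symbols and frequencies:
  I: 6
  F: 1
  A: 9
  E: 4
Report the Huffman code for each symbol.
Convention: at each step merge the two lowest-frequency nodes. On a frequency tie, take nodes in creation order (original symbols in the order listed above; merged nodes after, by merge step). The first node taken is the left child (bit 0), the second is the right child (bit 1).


Huffman tree construction:
Step 1: Merge F(1) + E(4) = 5
Step 2: Merge (F+E)(5) + I(6) = 11
Step 3: Merge A(9) + ((F+E)+I)(11) = 20
Read each symbol's code off the tree from the root (left child = 0, right child = 1).

Codes:
  I: 11 (length 2)
  F: 100 (length 3)
  A: 0 (length 1)
  E: 101 (length 3)
Average code length: 36/20 = 1.8000 bits/symbol


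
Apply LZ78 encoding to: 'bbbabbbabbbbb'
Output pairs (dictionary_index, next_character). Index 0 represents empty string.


LZ78 encoding steps:
Dictionary: {0: ''}
Step 1: w='' (idx 0), next='b' -> output (0, 'b'), add 'b' as idx 1
Step 2: w='b' (idx 1), next='b' -> output (1, 'b'), add 'bb' as idx 2
Step 3: w='' (idx 0), next='a' -> output (0, 'a'), add 'a' as idx 3
Step 4: w='bb' (idx 2), next='b' -> output (2, 'b'), add 'bbb' as idx 4
Step 5: w='a' (idx 3), next='b' -> output (3, 'b'), add 'ab' as idx 5
Step 6: w='bbb' (idx 4), next='b' -> output (4, 'b'), add 'bbbb' as idx 6


Encoded: [(0, 'b'), (1, 'b'), (0, 'a'), (2, 'b'), (3, 'b'), (4, 'b')]


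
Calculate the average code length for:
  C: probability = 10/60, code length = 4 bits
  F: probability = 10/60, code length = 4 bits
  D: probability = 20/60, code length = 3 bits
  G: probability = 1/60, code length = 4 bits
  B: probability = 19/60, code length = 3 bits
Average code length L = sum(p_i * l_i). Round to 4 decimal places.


Weighted contributions p_i * l_i:
  C: (10/60) * 4 = 40/60
  F: (10/60) * 4 = 40/60
  D: (20/60) * 3 = 60/60
  G: (1/60) * 4 = 4/60
  B: (19/60) * 3 = 57/60
Sum = (40 + 40 + 60 + 4 + 57)/60 = 201/60

L = 201/60 = 3.3500 bits/symbol


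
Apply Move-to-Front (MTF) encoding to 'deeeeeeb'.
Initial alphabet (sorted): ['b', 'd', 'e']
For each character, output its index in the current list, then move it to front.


MTF encoding:
'd': index 1 in ['b', 'd', 'e'] -> ['d', 'b', 'e']
'e': index 2 in ['d', 'b', 'e'] -> ['e', 'd', 'b']
'e': index 0 in ['e', 'd', 'b'] -> ['e', 'd', 'b']
'e': index 0 in ['e', 'd', 'b'] -> ['e', 'd', 'b']
'e': index 0 in ['e', 'd', 'b'] -> ['e', 'd', 'b']
'e': index 0 in ['e', 'd', 'b'] -> ['e', 'd', 'b']
'e': index 0 in ['e', 'd', 'b'] -> ['e', 'd', 'b']
'b': index 2 in ['e', 'd', 'b'] -> ['b', 'e', 'd']


Output: [1, 2, 0, 0, 0, 0, 0, 2]


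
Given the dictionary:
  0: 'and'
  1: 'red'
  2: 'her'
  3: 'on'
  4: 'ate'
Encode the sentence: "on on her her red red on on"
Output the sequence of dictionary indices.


Look up each word in the dictionary:
  'on' -> 3
  'on' -> 3
  'her' -> 2
  'her' -> 2
  'red' -> 1
  'red' -> 1
  'on' -> 3
  'on' -> 3

Encoded: [3, 3, 2, 2, 1, 1, 3, 3]


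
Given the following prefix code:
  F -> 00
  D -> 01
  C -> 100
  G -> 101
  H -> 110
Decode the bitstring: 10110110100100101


Decoding step by step:
Bits 101 -> G
Bits 101 -> G
Bits 101 -> G
Bits 00 -> F
Bits 100 -> C
Bits 101 -> G


Decoded message: GGGFCG


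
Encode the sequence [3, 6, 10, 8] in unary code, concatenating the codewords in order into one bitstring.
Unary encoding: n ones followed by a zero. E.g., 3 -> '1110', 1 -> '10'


Encode each number as n ones followed by a terminating 0:
  3 -> 1110 (4 bits)
  6 -> 1111110 (7 bits)
  10 -> 11111111110 (11 bits)
  8 -> 111111110 (9 bits)
Total length = 4 + 7 + 11 + 9 = 31 bits.

Unary([3, 6, 10, 8]) = 1110111111011111111110111111110 (31 bits)


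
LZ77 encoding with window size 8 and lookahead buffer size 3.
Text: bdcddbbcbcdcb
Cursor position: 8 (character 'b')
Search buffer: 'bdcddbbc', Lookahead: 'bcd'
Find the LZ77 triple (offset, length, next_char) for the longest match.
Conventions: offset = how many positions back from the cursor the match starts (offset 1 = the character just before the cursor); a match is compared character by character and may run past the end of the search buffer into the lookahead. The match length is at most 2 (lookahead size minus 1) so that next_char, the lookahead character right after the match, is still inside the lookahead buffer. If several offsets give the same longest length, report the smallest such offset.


Try each offset into the search buffer:
  offset=1 (pos 7, char 'c'): match length 0
  offset=2 (pos 6, char 'b'): match length 2
  offset=3 (pos 5, char 'b'): match length 1
  offset=4 (pos 4, char 'd'): match length 0
  offset=5 (pos 3, char 'd'): match length 0
  offset=6 (pos 2, char 'c'): match length 0
  offset=7 (pos 1, char 'd'): match length 0
  offset=8 (pos 0, char 'b'): match length 1
Longest match has length 2 at offset 2.
next_char = character at position 8 + 2 = 10 -> 'd'

Best match: offset=2, length=2 (matching 'bc' starting at position 6)
LZ77 triple: (2, 2, 'd')


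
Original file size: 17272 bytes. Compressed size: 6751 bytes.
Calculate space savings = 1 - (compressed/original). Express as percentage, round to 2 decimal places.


ratio = compressed/original = 6751/17272 = 0.390864
savings = 1 - ratio = 1 - 0.390864 = 0.609136
as a percentage: 0.609136 * 100 = 60.91%

Space savings = 1 - 6751/17272 = 60.91%


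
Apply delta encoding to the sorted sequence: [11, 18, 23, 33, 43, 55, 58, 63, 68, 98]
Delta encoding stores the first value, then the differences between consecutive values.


First value: 11
Deltas:
  18 - 11 = 7
  23 - 18 = 5
  33 - 23 = 10
  43 - 33 = 10
  55 - 43 = 12
  58 - 55 = 3
  63 - 58 = 5
  68 - 63 = 5
  98 - 68 = 30


Delta encoded: [11, 7, 5, 10, 10, 12, 3, 5, 5, 30]


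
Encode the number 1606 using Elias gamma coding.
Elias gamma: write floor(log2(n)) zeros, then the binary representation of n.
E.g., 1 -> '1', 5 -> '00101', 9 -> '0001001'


num_bits = floor(log2(1606)) + 1 = 11
leading_zeros = num_bits - 1 = 10
binary(1606) = 11001000110

Elias gamma(1606) = '0000000000' + '11001000110' = 000000000011001000110 (21 bits)


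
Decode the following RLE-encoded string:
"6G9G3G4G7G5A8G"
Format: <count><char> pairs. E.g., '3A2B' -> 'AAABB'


Expanding each <count><char> pair:
  6G -> 'GGGGGG'
  9G -> 'GGGGGGGGG'
  3G -> 'GGG'
  4G -> 'GGGG'
  7G -> 'GGGGGGG'
  5A -> 'AAAAA'
  8G -> 'GGGGGGGG'

Decoded = GGGGGGGGGGGGGGGGGGGGGGGGGGGGGAAAAAGGGGGGGG


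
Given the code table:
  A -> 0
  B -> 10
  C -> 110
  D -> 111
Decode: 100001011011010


Decoding:
10 -> B
0 -> A
0 -> A
0 -> A
10 -> B
110 -> C
110 -> C
10 -> B


Result: BAAABCCB


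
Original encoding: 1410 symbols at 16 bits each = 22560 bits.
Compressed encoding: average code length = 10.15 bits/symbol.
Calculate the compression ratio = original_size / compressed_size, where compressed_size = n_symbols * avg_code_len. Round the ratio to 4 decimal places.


original_size = n_symbols * orig_bits = 1410 * 16 = 22560 bits
compressed_size = n_symbols * avg_code_len = 1410 * 10.15 = 14311.5 bits
ratio = original_size / compressed_size = 22560 / 14311.5 = 1.5764

Compression ratio = 1.5764


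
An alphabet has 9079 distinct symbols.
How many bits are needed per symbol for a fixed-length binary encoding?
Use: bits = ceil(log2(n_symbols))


log2(9079) = 13.1483
Bracket: 2^13 = 8192 < 9079 <= 2^14 = 16384
So ceil(log2(9079)) = 14

bits = ceil(log2(9079)) = ceil(13.1483) = 14 bits


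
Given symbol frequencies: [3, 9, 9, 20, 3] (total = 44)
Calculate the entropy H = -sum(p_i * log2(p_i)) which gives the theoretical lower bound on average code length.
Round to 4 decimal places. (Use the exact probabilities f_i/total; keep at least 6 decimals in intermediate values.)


Per-symbol terms -p_i * log2(p_i) with p_i = f_i/44:
  p = 3/44 = 0.068182: log2(p) = -3.874469, -p*log2(p) = 0.264168
  p = 9/44 = 0.204545: log2(p) = -2.289507, -p*log2(p) = 0.468308
  p = 9/44 = 0.204545: log2(p) = -2.289507, -p*log2(p) = 0.468308
  p = 20/44 = 0.454545: log2(p) = -1.137504, -p*log2(p) = 0.517047
  p = 3/44 = 0.068182: log2(p) = -3.874469, -p*log2(p) = 0.264168
H = 0.264168 + 0.468308 + 0.468308 + 0.517047 + 0.264168 = 1.981999

H = 1.982 bits/symbol


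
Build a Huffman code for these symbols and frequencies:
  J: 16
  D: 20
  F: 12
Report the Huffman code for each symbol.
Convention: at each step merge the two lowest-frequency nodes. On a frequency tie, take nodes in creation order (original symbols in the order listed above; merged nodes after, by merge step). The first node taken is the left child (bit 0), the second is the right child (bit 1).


Huffman tree construction:
Step 1: Merge F(12) + J(16) = 28
Step 2: Merge D(20) + (F+J)(28) = 48
Read each symbol's code off the tree from the root (left child = 0, right child = 1).

Codes:
  J: 11 (length 2)
  D: 0 (length 1)
  F: 10 (length 2)
Average code length: 76/48 = 1.5833 bits/symbol


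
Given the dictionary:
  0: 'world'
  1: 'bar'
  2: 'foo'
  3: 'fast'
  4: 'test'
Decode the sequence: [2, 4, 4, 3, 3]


Look up each index in the dictionary:
  2 -> 'foo'
  4 -> 'test'
  4 -> 'test'
  3 -> 'fast'
  3 -> 'fast'

Decoded: "foo test test fast fast"


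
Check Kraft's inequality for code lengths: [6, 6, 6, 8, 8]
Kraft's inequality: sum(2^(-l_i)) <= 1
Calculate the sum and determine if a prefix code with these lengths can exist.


Sum = 2^(-6) + 2^(-6) + 2^(-6) + 2^(-8) + 2^(-8)
    = 0.015625 + 0.015625 + 0.015625 + 0.00390625 + 0.00390625
    = 14/256 = 0.0546875
Since 0.0546875 <= 1, Kraft's inequality IS satisfied.
A prefix code with these lengths CAN exist.

Kraft sum = 0.0546875. Satisfied.


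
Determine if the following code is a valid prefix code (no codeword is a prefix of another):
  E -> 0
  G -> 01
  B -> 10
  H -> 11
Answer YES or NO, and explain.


Checking each pair (does one codeword prefix another?):
  E='0' vs G='01': prefix -- VIOLATION

NO -- this is NOT a valid prefix code. E (0) is a prefix of G (01).


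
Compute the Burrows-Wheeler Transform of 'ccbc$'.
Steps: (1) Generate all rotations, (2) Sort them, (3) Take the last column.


Rotations (sorted):
  0: $ccbc -> last char: c
  1: bc$cc -> last char: c
  2: c$ccb -> last char: b
  3: cbc$c -> last char: c
  4: ccbc$ -> last char: $


BWT = ccbc$


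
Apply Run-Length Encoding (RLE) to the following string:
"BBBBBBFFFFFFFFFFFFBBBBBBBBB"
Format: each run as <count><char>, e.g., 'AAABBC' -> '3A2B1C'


Scanning runs left to right:
  i=0: run of 'B' x 6 -> '6B'
  i=6: run of 'F' x 12 -> '12F'
  i=18: run of 'B' x 9 -> '9B'

RLE = 6B12F9B


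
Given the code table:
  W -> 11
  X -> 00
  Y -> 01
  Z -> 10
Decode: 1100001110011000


Decoding:
11 -> W
00 -> X
00 -> X
11 -> W
10 -> Z
01 -> Y
10 -> Z
00 -> X


Result: WXXWZYZX


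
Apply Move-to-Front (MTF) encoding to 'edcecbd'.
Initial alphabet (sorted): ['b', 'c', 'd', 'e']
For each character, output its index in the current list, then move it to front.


MTF encoding:
'e': index 3 in ['b', 'c', 'd', 'e'] -> ['e', 'b', 'c', 'd']
'd': index 3 in ['e', 'b', 'c', 'd'] -> ['d', 'e', 'b', 'c']
'c': index 3 in ['d', 'e', 'b', 'c'] -> ['c', 'd', 'e', 'b']
'e': index 2 in ['c', 'd', 'e', 'b'] -> ['e', 'c', 'd', 'b']
'c': index 1 in ['e', 'c', 'd', 'b'] -> ['c', 'e', 'd', 'b']
'b': index 3 in ['c', 'e', 'd', 'b'] -> ['b', 'c', 'e', 'd']
'd': index 3 in ['b', 'c', 'e', 'd'] -> ['d', 'b', 'c', 'e']


Output: [3, 3, 3, 2, 1, 3, 3]


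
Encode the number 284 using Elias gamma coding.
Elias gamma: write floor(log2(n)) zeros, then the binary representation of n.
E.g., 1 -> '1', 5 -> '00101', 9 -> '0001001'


num_bits = floor(log2(284)) + 1 = 9
leading_zeros = num_bits - 1 = 8
binary(284) = 100011100

Elias gamma(284) = '00000000' + '100011100' = 00000000100011100 (17 bits)


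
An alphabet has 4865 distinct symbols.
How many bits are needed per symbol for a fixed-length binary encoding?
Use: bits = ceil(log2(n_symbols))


log2(4865) = 12.2482
Bracket: 2^12 = 4096 < 4865 <= 2^13 = 8192
So ceil(log2(4865)) = 13

bits = ceil(log2(4865)) = ceil(12.2482) = 13 bits


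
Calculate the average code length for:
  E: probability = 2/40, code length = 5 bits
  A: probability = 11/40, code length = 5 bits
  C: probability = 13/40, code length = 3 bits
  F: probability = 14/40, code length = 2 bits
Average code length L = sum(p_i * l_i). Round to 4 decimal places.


Weighted contributions p_i * l_i:
  E: (2/40) * 5 = 10/40
  A: (11/40) * 5 = 55/40
  C: (13/40) * 3 = 39/40
  F: (14/40) * 2 = 28/40
Sum = (10 + 55 + 39 + 28)/40 = 132/40

L = 132/40 = 3.3000 bits/symbol


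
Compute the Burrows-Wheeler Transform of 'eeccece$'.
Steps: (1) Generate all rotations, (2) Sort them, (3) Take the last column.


Rotations (sorted):
  0: $eeccece -> last char: e
  1: ccece$ee -> last char: e
  2: ce$eecce -> last char: e
  3: cece$eec -> last char: c
  4: e$eeccec -> last char: c
  5: eccece$e -> last char: e
  6: ece$eecc -> last char: c
  7: eeccece$ -> last char: $


BWT = eeeccec$


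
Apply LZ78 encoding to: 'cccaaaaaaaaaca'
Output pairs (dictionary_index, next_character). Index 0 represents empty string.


LZ78 encoding steps:
Dictionary: {0: ''}
Step 1: w='' (idx 0), next='c' -> output (0, 'c'), add 'c' as idx 1
Step 2: w='c' (idx 1), next='c' -> output (1, 'c'), add 'cc' as idx 2
Step 3: w='' (idx 0), next='a' -> output (0, 'a'), add 'a' as idx 3
Step 4: w='a' (idx 3), next='a' -> output (3, 'a'), add 'aa' as idx 4
Step 5: w='aa' (idx 4), next='a' -> output (4, 'a'), add 'aaa' as idx 5
Step 6: w='aaa' (idx 5), next='c' -> output (5, 'c'), add 'aaac' as idx 6
Step 7: w='a' (idx 3), end of input -> output (3, '')


Encoded: [(0, 'c'), (1, 'c'), (0, 'a'), (3, 'a'), (4, 'a'), (5, 'c'), (3, '')]


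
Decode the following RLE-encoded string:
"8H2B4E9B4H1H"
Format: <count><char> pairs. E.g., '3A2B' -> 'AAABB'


Expanding each <count><char> pair:
  8H -> 'HHHHHHHH'
  2B -> 'BB'
  4E -> 'EEEE'
  9B -> 'BBBBBBBBB'
  4H -> 'HHHH'
  1H -> 'H'

Decoded = HHHHHHHHBBEEEEBBBBBBBBBHHHHH


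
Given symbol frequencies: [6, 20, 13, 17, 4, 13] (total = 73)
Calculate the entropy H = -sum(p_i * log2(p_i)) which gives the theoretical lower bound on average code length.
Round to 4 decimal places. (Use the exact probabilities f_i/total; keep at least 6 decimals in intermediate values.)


Per-symbol terms -p_i * log2(p_i) with p_i = f_i/73:
  p = 6/73 = 0.082192: log2(p) = -3.604862, -p*log2(p) = 0.296290
  p = 20/73 = 0.273973: log2(p) = -1.867896, -p*log2(p) = 0.511752
  p = 13/73 = 0.178082: log2(p) = -2.489385, -p*log2(p) = 0.443315
  p = 17/73 = 0.232877: log2(p) = -2.102362, -p*log2(p) = 0.489591
  p = 4/73 = 0.054795: log2(p) = -4.189825, -p*log2(p) = 0.229579
  p = 13/73 = 0.178082: log2(p) = -2.489385, -p*log2(p) = 0.443315
H = 0.296290 + 0.511752 + 0.443315 + 0.489591 + 0.229579 + 0.443315 = 2.413842

H = 2.4138 bits/symbol


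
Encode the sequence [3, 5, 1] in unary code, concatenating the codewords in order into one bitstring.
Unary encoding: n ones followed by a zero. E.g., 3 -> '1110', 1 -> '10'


Encode each number as n ones followed by a terminating 0:
  3 -> 1110 (4 bits)
  5 -> 111110 (6 bits)
  1 -> 10 (2 bits)
Total length = 4 + 6 + 2 = 12 bits.

Unary([3, 5, 1]) = 111011111010 (12 bits)


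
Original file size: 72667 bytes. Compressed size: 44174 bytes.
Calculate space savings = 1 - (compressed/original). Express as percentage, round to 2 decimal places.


ratio = compressed/original = 44174/72667 = 0.607896
savings = 1 - ratio = 1 - 0.607896 = 0.392104
as a percentage: 0.392104 * 100 = 39.21%

Space savings = 1 - 44174/72667 = 39.21%


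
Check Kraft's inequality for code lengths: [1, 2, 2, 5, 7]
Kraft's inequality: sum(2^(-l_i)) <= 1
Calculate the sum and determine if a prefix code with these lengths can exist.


Sum = 2^(-1) + 2^(-2) + 2^(-2) + 2^(-5) + 2^(-7)
    = 0.5 + 0.25 + 0.25 + 0.03125 + 0.0078125
    = 133/128 = 1.0390625
Since 1.0390625 > 1, Kraft's inequality is NOT satisfied.
A prefix code with these lengths CANNOT exist.

Kraft sum = 1.0390625. Not satisfied.


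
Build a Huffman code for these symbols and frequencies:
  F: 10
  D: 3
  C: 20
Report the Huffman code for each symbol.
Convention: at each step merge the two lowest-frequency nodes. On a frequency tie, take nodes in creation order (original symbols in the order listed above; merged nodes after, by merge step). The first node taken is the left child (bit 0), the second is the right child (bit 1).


Huffman tree construction:
Step 1: Merge D(3) + F(10) = 13
Step 2: Merge (D+F)(13) + C(20) = 33
Read each symbol's code off the tree from the root (left child = 0, right child = 1).

Codes:
  F: 01 (length 2)
  D: 00 (length 2)
  C: 1 (length 1)
Average code length: 46/33 = 1.3939 bits/symbol


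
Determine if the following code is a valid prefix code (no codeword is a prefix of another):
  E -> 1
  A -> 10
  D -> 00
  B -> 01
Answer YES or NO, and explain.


Checking each pair (does one codeword prefix another?):
  E='1' vs A='10': prefix -- VIOLATION

NO -- this is NOT a valid prefix code. E (1) is a prefix of A (10).


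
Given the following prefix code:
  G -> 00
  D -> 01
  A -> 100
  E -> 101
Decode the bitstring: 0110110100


Decoding step by step:
Bits 01 -> D
Bits 101 -> E
Bits 101 -> E
Bits 00 -> G


Decoded message: DEEG


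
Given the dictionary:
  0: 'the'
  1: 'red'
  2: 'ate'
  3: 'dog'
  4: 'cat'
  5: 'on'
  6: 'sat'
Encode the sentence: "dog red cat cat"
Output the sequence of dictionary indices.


Look up each word in the dictionary:
  'dog' -> 3
  'red' -> 1
  'cat' -> 4
  'cat' -> 4

Encoded: [3, 1, 4, 4]


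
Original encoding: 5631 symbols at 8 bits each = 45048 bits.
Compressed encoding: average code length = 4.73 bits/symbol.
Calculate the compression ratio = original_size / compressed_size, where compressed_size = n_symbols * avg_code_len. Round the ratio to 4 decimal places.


original_size = n_symbols * orig_bits = 5631 * 8 = 45048 bits
compressed_size = n_symbols * avg_code_len = 5631 * 4.73 = 26634.63 bits
ratio = original_size / compressed_size = 45048 / 26634.63 = 1.6913

Compression ratio = 1.6913


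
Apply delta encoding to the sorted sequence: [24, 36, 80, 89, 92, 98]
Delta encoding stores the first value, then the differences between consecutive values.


First value: 24
Deltas:
  36 - 24 = 12
  80 - 36 = 44
  89 - 80 = 9
  92 - 89 = 3
  98 - 92 = 6


Delta encoded: [24, 12, 44, 9, 3, 6]


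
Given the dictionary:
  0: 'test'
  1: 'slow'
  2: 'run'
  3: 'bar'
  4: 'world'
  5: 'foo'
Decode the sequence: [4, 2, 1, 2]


Look up each index in the dictionary:
  4 -> 'world'
  2 -> 'run'
  1 -> 'slow'
  2 -> 'run'

Decoded: "world run slow run"


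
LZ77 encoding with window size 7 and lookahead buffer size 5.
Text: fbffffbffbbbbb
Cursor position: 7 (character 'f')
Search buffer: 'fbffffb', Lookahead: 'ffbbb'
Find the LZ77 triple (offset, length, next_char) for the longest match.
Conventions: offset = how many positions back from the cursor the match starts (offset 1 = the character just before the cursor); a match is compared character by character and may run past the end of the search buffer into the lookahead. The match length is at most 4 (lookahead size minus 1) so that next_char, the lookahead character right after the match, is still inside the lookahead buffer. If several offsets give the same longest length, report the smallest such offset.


Try each offset into the search buffer:
  offset=1 (pos 6, char 'b'): match length 0
  offset=2 (pos 5, char 'f'): match length 1
  offset=3 (pos 4, char 'f'): match length 3
  offset=4 (pos 3, char 'f'): match length 2
  offset=5 (pos 2, char 'f'): match length 2
  offset=6 (pos 1, char 'b'): match length 0
  offset=7 (pos 0, char 'f'): match length 1
Longest match has length 3 at offset 3.
next_char = character at position 7 + 3 = 10 -> 'b'

Best match: offset=3, length=3 (matching 'ffb' starting at position 4)
LZ77 triple: (3, 3, 'b')


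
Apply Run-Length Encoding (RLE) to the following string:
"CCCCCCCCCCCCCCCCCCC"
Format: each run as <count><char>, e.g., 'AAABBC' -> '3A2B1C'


Scanning runs left to right:
  i=0: run of 'C' x 19 -> '19C'

RLE = 19C


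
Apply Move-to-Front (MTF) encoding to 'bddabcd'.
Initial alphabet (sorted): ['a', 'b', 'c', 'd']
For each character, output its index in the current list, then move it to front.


MTF encoding:
'b': index 1 in ['a', 'b', 'c', 'd'] -> ['b', 'a', 'c', 'd']
'd': index 3 in ['b', 'a', 'c', 'd'] -> ['d', 'b', 'a', 'c']
'd': index 0 in ['d', 'b', 'a', 'c'] -> ['d', 'b', 'a', 'c']
'a': index 2 in ['d', 'b', 'a', 'c'] -> ['a', 'd', 'b', 'c']
'b': index 2 in ['a', 'd', 'b', 'c'] -> ['b', 'a', 'd', 'c']
'c': index 3 in ['b', 'a', 'd', 'c'] -> ['c', 'b', 'a', 'd']
'd': index 3 in ['c', 'b', 'a', 'd'] -> ['d', 'c', 'b', 'a']


Output: [1, 3, 0, 2, 2, 3, 3]


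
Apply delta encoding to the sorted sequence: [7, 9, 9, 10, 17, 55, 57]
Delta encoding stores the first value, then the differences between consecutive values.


First value: 7
Deltas:
  9 - 7 = 2
  9 - 9 = 0
  10 - 9 = 1
  17 - 10 = 7
  55 - 17 = 38
  57 - 55 = 2


Delta encoded: [7, 2, 0, 1, 7, 38, 2]


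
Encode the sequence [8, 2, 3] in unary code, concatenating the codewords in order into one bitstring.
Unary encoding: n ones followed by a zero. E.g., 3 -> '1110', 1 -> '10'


Encode each number as n ones followed by a terminating 0:
  8 -> 111111110 (9 bits)
  2 -> 110 (3 bits)
  3 -> 1110 (4 bits)
Total length = 9 + 3 + 4 = 16 bits.

Unary([8, 2, 3]) = 1111111101101110 (16 bits)


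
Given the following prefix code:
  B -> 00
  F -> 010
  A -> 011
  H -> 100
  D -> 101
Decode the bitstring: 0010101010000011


Decoding step by step:
Bits 00 -> B
Bits 101 -> D
Bits 010 -> F
Bits 100 -> H
Bits 00 -> B
Bits 011 -> A


Decoded message: BDFHBA


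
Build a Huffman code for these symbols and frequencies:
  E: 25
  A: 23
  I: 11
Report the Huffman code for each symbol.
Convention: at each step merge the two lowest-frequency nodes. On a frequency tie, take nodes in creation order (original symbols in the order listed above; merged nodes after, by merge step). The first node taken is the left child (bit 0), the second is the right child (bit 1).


Huffman tree construction:
Step 1: Merge I(11) + A(23) = 34
Step 2: Merge E(25) + (I+A)(34) = 59
Read each symbol's code off the tree from the root (left child = 0, right child = 1).

Codes:
  E: 0 (length 1)
  A: 11 (length 2)
  I: 10 (length 2)
Average code length: 93/59 = 1.5763 bits/symbol


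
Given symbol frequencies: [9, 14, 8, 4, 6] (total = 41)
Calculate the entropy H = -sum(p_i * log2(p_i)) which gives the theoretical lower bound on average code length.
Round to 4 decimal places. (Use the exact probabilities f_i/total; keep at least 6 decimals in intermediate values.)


Per-symbol terms -p_i * log2(p_i) with p_i = f_i/41:
  p = 9/41 = 0.219512: log2(p) = -2.187627, -p*log2(p) = 0.480211
  p = 14/41 = 0.341463: log2(p) = -1.550197, -p*log2(p) = 0.529336
  p = 8/41 = 0.195122: log2(p) = -2.357552, -p*log2(p) = 0.460010
  p = 4/41 = 0.097561: log2(p) = -3.357552, -p*log2(p) = 0.327566
  p = 6/41 = 0.146341: log2(p) = -2.772590, -p*log2(p) = 0.405745
H = 0.480211 + 0.529336 + 0.460010 + 0.327566 + 0.405745 = 2.202868

H = 2.2029 bits/symbol


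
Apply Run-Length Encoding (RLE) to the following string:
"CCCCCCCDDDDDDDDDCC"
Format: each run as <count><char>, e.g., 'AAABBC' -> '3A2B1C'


Scanning runs left to right:
  i=0: run of 'C' x 7 -> '7C'
  i=7: run of 'D' x 9 -> '9D'
  i=16: run of 'C' x 2 -> '2C'

RLE = 7C9D2C


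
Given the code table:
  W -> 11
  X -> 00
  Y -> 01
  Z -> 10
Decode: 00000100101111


Decoding:
00 -> X
00 -> X
01 -> Y
00 -> X
10 -> Z
11 -> W
11 -> W


Result: XXYXZWW


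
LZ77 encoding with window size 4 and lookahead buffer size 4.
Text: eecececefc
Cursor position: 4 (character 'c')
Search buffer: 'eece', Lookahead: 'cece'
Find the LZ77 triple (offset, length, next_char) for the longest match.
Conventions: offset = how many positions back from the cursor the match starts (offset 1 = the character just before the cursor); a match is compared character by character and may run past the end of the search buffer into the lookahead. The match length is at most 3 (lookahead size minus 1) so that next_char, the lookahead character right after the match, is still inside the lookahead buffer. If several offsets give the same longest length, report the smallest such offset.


Try each offset into the search buffer:
  offset=1 (pos 3, char 'e'): match length 0
  offset=2 (pos 2, char 'c'): match length 3
  offset=3 (pos 1, char 'e'): match length 0
  offset=4 (pos 0, char 'e'): match length 0
Longest match has length 3 at offset 2.
next_char = character at position 4 + 3 = 7 -> 'e'

Best match: offset=2, length=3 (matching 'cec' starting at position 2)
LZ77 triple: (2, 3, 'e')


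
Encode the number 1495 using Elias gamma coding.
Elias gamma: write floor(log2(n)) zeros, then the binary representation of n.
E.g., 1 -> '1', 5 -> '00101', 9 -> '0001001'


num_bits = floor(log2(1495)) + 1 = 11
leading_zeros = num_bits - 1 = 10
binary(1495) = 10111010111

Elias gamma(1495) = '0000000000' + '10111010111' = 000000000010111010111 (21 bits)


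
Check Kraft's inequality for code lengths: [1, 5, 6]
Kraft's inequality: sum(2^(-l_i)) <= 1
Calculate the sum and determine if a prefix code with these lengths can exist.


Sum = 2^(-1) + 2^(-5) + 2^(-6)
    = 0.5 + 0.03125 + 0.015625
    = 35/64 = 0.546875
Since 0.546875 <= 1, Kraft's inequality IS satisfied.
A prefix code with these lengths CAN exist.

Kraft sum = 0.546875. Satisfied.


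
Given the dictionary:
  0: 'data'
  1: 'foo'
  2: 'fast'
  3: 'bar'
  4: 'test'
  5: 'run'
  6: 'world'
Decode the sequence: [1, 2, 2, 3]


Look up each index in the dictionary:
  1 -> 'foo'
  2 -> 'fast'
  2 -> 'fast'
  3 -> 'bar'

Decoded: "foo fast fast bar"


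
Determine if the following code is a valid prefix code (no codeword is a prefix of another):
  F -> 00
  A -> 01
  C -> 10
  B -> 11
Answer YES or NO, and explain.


Checking each pair (does one codeword prefix another?):
  F='00' vs A='01': no prefix
  F='00' vs C='10': no prefix
  F='00' vs B='11': no prefix
  A='01' vs F='00': no prefix
  A='01' vs C='10': no prefix
  A='01' vs B='11': no prefix
  C='10' vs F='00': no prefix
  C='10' vs A='01': no prefix
  C='10' vs B='11': no prefix
  B='11' vs F='00': no prefix
  B='11' vs A='01': no prefix
  B='11' vs C='10': no prefix
No violation found over all pairs.

YES -- this is a valid prefix code. No codeword is a prefix of any other codeword.


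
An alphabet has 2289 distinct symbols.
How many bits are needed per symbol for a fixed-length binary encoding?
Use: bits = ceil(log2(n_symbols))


log2(2289) = 11.1605
Bracket: 2^11 = 2048 < 2289 <= 2^12 = 4096
So ceil(log2(2289)) = 12

bits = ceil(log2(2289)) = ceil(11.1605) = 12 bits


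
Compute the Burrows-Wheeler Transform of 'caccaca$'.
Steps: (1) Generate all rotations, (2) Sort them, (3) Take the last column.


Rotations (sorted):
  0: $caccaca -> last char: a
  1: a$caccac -> last char: c
  2: aca$cacc -> last char: c
  3: accaca$c -> last char: c
  4: ca$cacca -> last char: a
  5: caca$cac -> last char: c
  6: caccaca$ -> last char: $
  7: ccaca$ca -> last char: a


BWT = acccac$a


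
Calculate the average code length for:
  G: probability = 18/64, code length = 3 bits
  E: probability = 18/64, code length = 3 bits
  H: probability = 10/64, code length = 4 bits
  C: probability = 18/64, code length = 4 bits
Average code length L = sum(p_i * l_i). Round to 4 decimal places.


Weighted contributions p_i * l_i:
  G: (18/64) * 3 = 54/64
  E: (18/64) * 3 = 54/64
  H: (10/64) * 4 = 40/64
  C: (18/64) * 4 = 72/64
Sum = (54 + 54 + 40 + 72)/64 = 220/64

L = 220/64 = 3.4375 bits/symbol


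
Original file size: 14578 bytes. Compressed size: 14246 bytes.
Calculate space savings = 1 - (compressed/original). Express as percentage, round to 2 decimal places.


ratio = compressed/original = 14246/14578 = 0.977226
savings = 1 - ratio = 1 - 0.977226 = 0.022774
as a percentage: 0.022774 * 100 = 2.28%

Space savings = 1 - 14246/14578 = 2.28%


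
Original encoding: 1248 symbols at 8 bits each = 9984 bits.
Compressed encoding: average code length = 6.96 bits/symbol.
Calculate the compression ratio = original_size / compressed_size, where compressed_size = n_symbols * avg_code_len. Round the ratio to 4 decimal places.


original_size = n_symbols * orig_bits = 1248 * 8 = 9984 bits
compressed_size = n_symbols * avg_code_len = 1248 * 6.96 = 8686.08 bits
ratio = original_size / compressed_size = 9984 / 8686.08 = 1.1494

Compression ratio = 1.1494


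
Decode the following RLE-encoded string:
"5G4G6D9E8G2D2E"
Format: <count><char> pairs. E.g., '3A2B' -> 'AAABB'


Expanding each <count><char> pair:
  5G -> 'GGGGG'
  4G -> 'GGGG'
  6D -> 'DDDDDD'
  9E -> 'EEEEEEEEE'
  8G -> 'GGGGGGGG'
  2D -> 'DD'
  2E -> 'EE'

Decoded = GGGGGGGGGDDDDDDEEEEEEEEEGGGGGGGGDDEE


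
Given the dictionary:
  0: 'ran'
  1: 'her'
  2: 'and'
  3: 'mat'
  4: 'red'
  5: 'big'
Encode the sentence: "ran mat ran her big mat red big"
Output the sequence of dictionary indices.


Look up each word in the dictionary:
  'ran' -> 0
  'mat' -> 3
  'ran' -> 0
  'her' -> 1
  'big' -> 5
  'mat' -> 3
  'red' -> 4
  'big' -> 5

Encoded: [0, 3, 0, 1, 5, 3, 4, 5]


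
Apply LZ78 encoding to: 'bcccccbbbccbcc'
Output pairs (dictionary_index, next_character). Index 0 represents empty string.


LZ78 encoding steps:
Dictionary: {0: ''}
Step 1: w='' (idx 0), next='b' -> output (0, 'b'), add 'b' as idx 1
Step 2: w='' (idx 0), next='c' -> output (0, 'c'), add 'c' as idx 2
Step 3: w='c' (idx 2), next='c' -> output (2, 'c'), add 'cc' as idx 3
Step 4: w='cc' (idx 3), next='b' -> output (3, 'b'), add 'ccb' as idx 4
Step 5: w='b' (idx 1), next='b' -> output (1, 'b'), add 'bb' as idx 5
Step 6: w='ccb' (idx 4), next='c' -> output (4, 'c'), add 'ccbc' as idx 6
Step 7: w='c' (idx 2), end of input -> output (2, '')


Encoded: [(0, 'b'), (0, 'c'), (2, 'c'), (3, 'b'), (1, 'b'), (4, 'c'), (2, '')]


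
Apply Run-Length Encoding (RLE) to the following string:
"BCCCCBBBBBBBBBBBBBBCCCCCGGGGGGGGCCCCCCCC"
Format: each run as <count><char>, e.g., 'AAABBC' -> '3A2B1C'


Scanning runs left to right:
  i=0: run of 'B' x 1 -> '1B'
  i=1: run of 'C' x 4 -> '4C'
  i=5: run of 'B' x 14 -> '14B'
  i=19: run of 'C' x 5 -> '5C'
  i=24: run of 'G' x 8 -> '8G'
  i=32: run of 'C' x 8 -> '8C'

RLE = 1B4C14B5C8G8C


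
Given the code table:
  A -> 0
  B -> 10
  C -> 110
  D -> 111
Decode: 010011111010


Decoding:
0 -> A
10 -> B
0 -> A
111 -> D
110 -> C
10 -> B


Result: ABADCB


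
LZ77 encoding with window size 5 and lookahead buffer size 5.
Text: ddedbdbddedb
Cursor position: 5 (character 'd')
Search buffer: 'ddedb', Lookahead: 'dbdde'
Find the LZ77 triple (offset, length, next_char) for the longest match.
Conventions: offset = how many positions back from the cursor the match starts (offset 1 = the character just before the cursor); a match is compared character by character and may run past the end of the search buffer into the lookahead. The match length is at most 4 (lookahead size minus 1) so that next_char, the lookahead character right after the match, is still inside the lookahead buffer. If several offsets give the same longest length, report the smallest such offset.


Try each offset into the search buffer:
  offset=1 (pos 4, char 'b'): match length 0
  offset=2 (pos 3, char 'd'): match length 3
  offset=3 (pos 2, char 'e'): match length 0
  offset=4 (pos 1, char 'd'): match length 1
  offset=5 (pos 0, char 'd'): match length 1
Longest match has length 3 at offset 2.
next_char = character at position 5 + 3 = 8 -> 'd'

Best match: offset=2, length=3 (matching 'dbd' starting at position 3)
LZ77 triple: (2, 3, 'd')


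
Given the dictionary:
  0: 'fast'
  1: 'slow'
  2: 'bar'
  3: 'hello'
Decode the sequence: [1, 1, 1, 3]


Look up each index in the dictionary:
  1 -> 'slow'
  1 -> 'slow'
  1 -> 'slow'
  3 -> 'hello'

Decoded: "slow slow slow hello"


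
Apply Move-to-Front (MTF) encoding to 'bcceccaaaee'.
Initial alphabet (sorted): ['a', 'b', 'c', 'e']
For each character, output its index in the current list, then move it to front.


MTF encoding:
'b': index 1 in ['a', 'b', 'c', 'e'] -> ['b', 'a', 'c', 'e']
'c': index 2 in ['b', 'a', 'c', 'e'] -> ['c', 'b', 'a', 'e']
'c': index 0 in ['c', 'b', 'a', 'e'] -> ['c', 'b', 'a', 'e']
'e': index 3 in ['c', 'b', 'a', 'e'] -> ['e', 'c', 'b', 'a']
'c': index 1 in ['e', 'c', 'b', 'a'] -> ['c', 'e', 'b', 'a']
'c': index 0 in ['c', 'e', 'b', 'a'] -> ['c', 'e', 'b', 'a']
'a': index 3 in ['c', 'e', 'b', 'a'] -> ['a', 'c', 'e', 'b']
'a': index 0 in ['a', 'c', 'e', 'b'] -> ['a', 'c', 'e', 'b']
'a': index 0 in ['a', 'c', 'e', 'b'] -> ['a', 'c', 'e', 'b']
'e': index 2 in ['a', 'c', 'e', 'b'] -> ['e', 'a', 'c', 'b']
'e': index 0 in ['e', 'a', 'c', 'b'] -> ['e', 'a', 'c', 'b']


Output: [1, 2, 0, 3, 1, 0, 3, 0, 0, 2, 0]


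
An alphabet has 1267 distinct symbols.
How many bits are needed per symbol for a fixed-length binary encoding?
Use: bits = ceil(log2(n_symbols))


log2(1267) = 10.3072
Bracket: 2^10 = 1024 < 1267 <= 2^11 = 2048
So ceil(log2(1267)) = 11

bits = ceil(log2(1267)) = ceil(10.3072) = 11 bits


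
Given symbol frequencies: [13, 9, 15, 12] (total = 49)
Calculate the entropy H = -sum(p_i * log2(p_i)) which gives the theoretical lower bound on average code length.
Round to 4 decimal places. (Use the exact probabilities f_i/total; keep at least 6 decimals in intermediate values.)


Per-symbol terms -p_i * log2(p_i) with p_i = f_i/49:
  p = 13/49 = 0.265306: log2(p) = -1.914270, -p*log2(p) = 0.507868
  p = 9/49 = 0.183673: log2(p) = -2.444785, -p*log2(p) = 0.449042
  p = 15/49 = 0.306122: log2(p) = -1.707819, -p*log2(p) = 0.522802
  p = 12/49 = 0.244898: log2(p) = -2.029747, -p*log2(p) = 0.497081
H = 0.507868 + 0.449042 + 0.522802 + 0.497081 = 1.976793

H = 1.9768 bits/symbol


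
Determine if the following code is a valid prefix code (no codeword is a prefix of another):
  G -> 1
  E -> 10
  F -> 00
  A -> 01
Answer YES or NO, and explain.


Checking each pair (does one codeword prefix another?):
  G='1' vs E='10': prefix -- VIOLATION

NO -- this is NOT a valid prefix code. G (1) is a prefix of E (10).


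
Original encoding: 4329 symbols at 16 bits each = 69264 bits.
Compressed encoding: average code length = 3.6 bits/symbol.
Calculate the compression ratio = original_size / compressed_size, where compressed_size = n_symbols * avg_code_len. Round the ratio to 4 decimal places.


original_size = n_symbols * orig_bits = 4329 * 16 = 69264 bits
compressed_size = n_symbols * avg_code_len = 4329 * 3.6 = 15584.4 bits
ratio = original_size / compressed_size = 69264 / 15584.4 = 4.4444

Compression ratio = 4.4444


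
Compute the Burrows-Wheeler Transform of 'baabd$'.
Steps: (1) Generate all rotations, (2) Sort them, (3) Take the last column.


Rotations (sorted):
  0: $baabd -> last char: d
  1: aabd$b -> last char: b
  2: abd$ba -> last char: a
  3: baabd$ -> last char: $
  4: bd$baa -> last char: a
  5: d$baab -> last char: b


BWT = dba$ab


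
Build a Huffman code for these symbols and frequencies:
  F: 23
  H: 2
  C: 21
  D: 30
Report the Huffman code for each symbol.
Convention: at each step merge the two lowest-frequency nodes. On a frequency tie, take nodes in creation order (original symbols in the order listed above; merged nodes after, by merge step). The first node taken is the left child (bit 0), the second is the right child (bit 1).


Huffman tree construction:
Step 1: Merge H(2) + C(21) = 23
Step 2: Merge F(23) + (H+C)(23) = 46
Step 3: Merge D(30) + (F+(H+C))(46) = 76
Read each symbol's code off the tree from the root (left child = 0, right child = 1).

Codes:
  F: 10 (length 2)
  H: 110 (length 3)
  C: 111 (length 3)
  D: 0 (length 1)
Average code length: 145/76 = 1.9079 bits/symbol


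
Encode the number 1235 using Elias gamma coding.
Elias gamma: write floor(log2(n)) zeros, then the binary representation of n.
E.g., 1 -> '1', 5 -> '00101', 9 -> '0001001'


num_bits = floor(log2(1235)) + 1 = 11
leading_zeros = num_bits - 1 = 10
binary(1235) = 10011010011

Elias gamma(1235) = '0000000000' + '10011010011' = 000000000010011010011 (21 bits)


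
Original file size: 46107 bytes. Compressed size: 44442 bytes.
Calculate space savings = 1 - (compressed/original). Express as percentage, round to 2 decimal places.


ratio = compressed/original = 44442/46107 = 0.963888
savings = 1 - ratio = 1 - 0.963888 = 0.036112
as a percentage: 0.036112 * 100 = 3.61%

Space savings = 1 - 44442/46107 = 3.61%


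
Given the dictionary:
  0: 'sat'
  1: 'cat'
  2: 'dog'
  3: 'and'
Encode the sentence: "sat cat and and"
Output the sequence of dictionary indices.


Look up each word in the dictionary:
  'sat' -> 0
  'cat' -> 1
  'and' -> 3
  'and' -> 3

Encoded: [0, 1, 3, 3]


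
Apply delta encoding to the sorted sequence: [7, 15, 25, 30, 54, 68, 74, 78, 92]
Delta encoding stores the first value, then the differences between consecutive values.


First value: 7
Deltas:
  15 - 7 = 8
  25 - 15 = 10
  30 - 25 = 5
  54 - 30 = 24
  68 - 54 = 14
  74 - 68 = 6
  78 - 74 = 4
  92 - 78 = 14


Delta encoded: [7, 8, 10, 5, 24, 14, 6, 4, 14]


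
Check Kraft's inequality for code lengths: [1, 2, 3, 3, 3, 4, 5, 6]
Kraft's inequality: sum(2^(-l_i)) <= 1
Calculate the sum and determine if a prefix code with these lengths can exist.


Sum = 2^(-1) + 2^(-2) + 2^(-3) + 2^(-3) + 2^(-3) + 2^(-4) + 2^(-5) + 2^(-6)
    = 0.5 + 0.25 + 0.125 + 0.125 + 0.125 + 0.0625 + 0.03125 + 0.015625
    = 79/64 = 1.234375
Since 1.234375 > 1, Kraft's inequality is NOT satisfied.
A prefix code with these lengths CANNOT exist.

Kraft sum = 1.234375. Not satisfied.


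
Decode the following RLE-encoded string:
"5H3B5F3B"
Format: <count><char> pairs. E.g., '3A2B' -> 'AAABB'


Expanding each <count><char> pair:
  5H -> 'HHHHH'
  3B -> 'BBB'
  5F -> 'FFFFF'
  3B -> 'BBB'

Decoded = HHHHHBBBFFFFFBBB


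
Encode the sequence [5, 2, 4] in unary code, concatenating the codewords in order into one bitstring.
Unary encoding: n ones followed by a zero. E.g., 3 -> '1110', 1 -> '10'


Encode each number as n ones followed by a terminating 0:
  5 -> 111110 (6 bits)
  2 -> 110 (3 bits)
  4 -> 11110 (5 bits)
Total length = 6 + 3 + 5 = 14 bits.

Unary([5, 2, 4]) = 11111011011110 (14 bits)


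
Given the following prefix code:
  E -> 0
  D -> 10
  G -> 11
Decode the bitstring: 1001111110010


Decoding step by step:
Bits 10 -> D
Bits 0 -> E
Bits 11 -> G
Bits 11 -> G
Bits 11 -> G
Bits 0 -> E
Bits 0 -> E
Bits 10 -> D


Decoded message: DEGGGEED


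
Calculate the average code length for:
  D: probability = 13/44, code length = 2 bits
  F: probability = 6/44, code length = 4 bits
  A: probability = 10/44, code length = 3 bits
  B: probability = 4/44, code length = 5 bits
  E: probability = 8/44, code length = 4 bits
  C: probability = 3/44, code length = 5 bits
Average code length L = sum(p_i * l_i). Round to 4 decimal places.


Weighted contributions p_i * l_i:
  D: (13/44) * 2 = 26/44
  F: (6/44) * 4 = 24/44
  A: (10/44) * 3 = 30/44
  B: (4/44) * 5 = 20/44
  E: (8/44) * 4 = 32/44
  C: (3/44) * 5 = 15/44
Sum = (26 + 24 + 30 + 20 + 32 + 15)/44 = 147/44

L = 147/44 = 3.3409 bits/symbol
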